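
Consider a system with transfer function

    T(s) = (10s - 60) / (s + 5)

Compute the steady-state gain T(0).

Set s = 0: T(0) = (-60) / (5) = -12.

T(0) = -12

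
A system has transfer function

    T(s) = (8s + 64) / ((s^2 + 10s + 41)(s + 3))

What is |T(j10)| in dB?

Substitute s = j10: numerator = 64 + j80, denominator = -1177 - j290.
|T(j10)| = |64 + j80| / |-1177 - j290| = 102.45 / 1212.2 ≈ 0.08452.
In decibels: 20·log₁₀(0.08452) ≈ -21.5 dB.

|T(j10)|_dB ≈ -21.5 dB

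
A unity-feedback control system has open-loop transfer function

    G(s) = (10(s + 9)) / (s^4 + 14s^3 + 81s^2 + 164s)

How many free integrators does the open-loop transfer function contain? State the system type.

The denominator has 1 factor of s at the origin (free integrator), so this is a Type 1 system.

Type 1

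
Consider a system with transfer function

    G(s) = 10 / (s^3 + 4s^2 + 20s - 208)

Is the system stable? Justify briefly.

The denominator s^3 + 4s^2 + 20s - 208 factors as (s - 4)(s^2 + 8s + 52), giving poles at s = 4, -4 ± 6j.
Since the pole(s) at s = 4 lie in the right half-plane, the system is unstable.

unstable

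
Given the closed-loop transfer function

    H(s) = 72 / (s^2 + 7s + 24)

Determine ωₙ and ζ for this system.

ωₙ ≈ 4.899 rad/s, ζ ≈ 0.7144

Compare the denominator to the standard form s^2 + 2ζωₙs + ωₙ².
ωₙ² = 24, so ωₙ = √24 ≈ 4.899 rad/s.
2ζωₙ = 7, so ζ = 7/(2·√24) ≈ 0.7144.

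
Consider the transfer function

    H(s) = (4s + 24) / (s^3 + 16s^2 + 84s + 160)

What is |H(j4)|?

Substitute s = j4: numerator = 24 + j16, denominator = -96 + j272.
|H(j4)| = |24 + j16| / |-96 + j272| = 28.844 / 288.44 = 0.1000.

|H(j4)| = 0.1000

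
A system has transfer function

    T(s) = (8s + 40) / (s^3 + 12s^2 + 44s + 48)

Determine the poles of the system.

s = -2, -4, -6

The poles are the roots of the denominator s^3 + 12s^2 + 44s + 48 = 0.
Trying s = -2: the polynomial evaluates to 0, so (s + 2) is a factor.
Dividing out leaves s^2 + 10s + 24 = 0.
Factoring the quadratic: (s + 4)(s + 6) = 0.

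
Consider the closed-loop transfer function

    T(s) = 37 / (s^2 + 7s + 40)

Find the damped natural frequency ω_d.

ω_d ≈ 5.268 rad/s

Comparing s^2 + 7s + 40 to s^2 + 2ζωₙs + ωₙ²: ωₙ = √40 ≈ 6.325 rad/s and ζ = 7/(2·√40) ≈ 0.5534.
ζωₙ = 7/2 = 3.5, so ω_d = ωₙ√(1−ζ²) = √(ωₙ² − (ζωₙ)²) = √(40 − 3.5²) = √27.75 ≈ 5.268 rad/s.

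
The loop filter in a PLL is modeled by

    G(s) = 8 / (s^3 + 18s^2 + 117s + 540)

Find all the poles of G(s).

The poles are the roots of the denominator s^3 + 18s^2 + 117s + 540 = 0.
Trying s = -12: the polynomial evaluates to 0, so (s + 12) is a factor.
Dividing out leaves s^2 + 6s + 45 = 0.
The quadratic formula then gives s = -3 ± 6j.

s = -3 ± 6j, -12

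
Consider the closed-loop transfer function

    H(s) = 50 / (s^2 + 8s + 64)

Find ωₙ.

ωₙ = 8 rad/s

Compare the denominator to the standard form s^2 + 2ζωₙs + ωₙ².
ωₙ² = 64, so ωₙ = 8 rad/s.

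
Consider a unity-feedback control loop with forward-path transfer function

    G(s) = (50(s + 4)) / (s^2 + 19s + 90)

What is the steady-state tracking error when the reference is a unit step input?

e_ss = 0.3103

G(s) has no poles at the origin.
This is a Type 0 system. Kp = lim_{s→0} G(s) = 200/90 = 20/9.
e_ss = 1/(1 + Kp) = 1/(1 + 20/9) = 9/29 ≈ 0.3103.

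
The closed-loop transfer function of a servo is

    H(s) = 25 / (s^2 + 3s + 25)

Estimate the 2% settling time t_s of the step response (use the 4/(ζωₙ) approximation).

t_s ≈ 2.667 s

Comparing s^2 + 3s + 25 to s^2 + 2ζωₙs + ωₙ²: ωₙ = 5 rad/s and ζ = 3/(2·5) = 0.3.
ζωₙ = 3/2 = 1.5, so t_s ≈ 4/(ζωₙ) = 4/1.5 ≈ 2.667 s.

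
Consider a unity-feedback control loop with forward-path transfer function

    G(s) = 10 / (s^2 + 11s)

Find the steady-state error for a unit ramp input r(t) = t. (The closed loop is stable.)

e_ss = 1.100

G(s) has one pole at the origin.
This is a Type 1 system. Kv = lim_{s→0} s·G(s) = 10/11.
e_ss = 1/Kv = 1/(10/11) = 11/10 ≈ 1.100.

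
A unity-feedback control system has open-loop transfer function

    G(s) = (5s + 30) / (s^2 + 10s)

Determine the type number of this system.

Type 1

Factor s from the denominator: s^2 + 10s = s·(s + 10).
There is 1 pole at the origin, so the system is Type 1.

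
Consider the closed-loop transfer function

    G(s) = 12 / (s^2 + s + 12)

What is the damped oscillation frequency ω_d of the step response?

Comparing s^2 + s + 12 to s^2 + 2ζωₙs + ωₙ²: ωₙ = √12 ≈ 3.464 rad/s and ζ = 1/(2·√12) ≈ 0.1443.
ζωₙ = 1/2 = 0.5, so ω_d = ωₙ√(1−ζ²) = √(ωₙ² − (ζωₙ)²) = √(12 − 0.5²) = √11.75 ≈ 3.428 rad/s.

ω_d ≈ 3.428 rad/s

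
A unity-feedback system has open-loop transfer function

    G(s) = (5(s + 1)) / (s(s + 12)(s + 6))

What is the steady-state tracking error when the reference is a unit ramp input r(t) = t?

G(s) has one pole at the origin.
This is a Type 1 system. Kv = lim_{s→0} s·G(s) = 5/72.
e_ss = 1/Kv = 1/(5/72) = 72/5 ≈ 14.40.

e_ss = 14.40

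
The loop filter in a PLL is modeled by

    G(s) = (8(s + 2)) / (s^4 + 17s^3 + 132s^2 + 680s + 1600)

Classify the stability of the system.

The denominator s^4 + 17s^3 + 132s^2 + 680s + 1600 factors as (s^2 + 4s + 40)(s + 5)(s + 8), giving poles at s = -2 ± 6j, -5, -8.
Since all poles lie strictly in the left half-plane, the system is stable.

stable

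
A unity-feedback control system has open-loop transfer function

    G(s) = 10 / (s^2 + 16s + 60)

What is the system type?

The denominator has no factor of s at the origin — no free integrator — so this is a Type 0 system.

Type 0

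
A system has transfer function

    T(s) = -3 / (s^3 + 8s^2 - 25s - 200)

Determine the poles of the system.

s = -8, 5, -5

The poles are the roots of the denominator s^3 + 8s^2 - 25s - 200 = 0.
Trying s = -8: the polynomial evaluates to 0, so (s + 8) is a factor.
Dividing out leaves s^2 - 25 = 0.
Factoring the quadratic: (s - 5)(s + 5) = 0.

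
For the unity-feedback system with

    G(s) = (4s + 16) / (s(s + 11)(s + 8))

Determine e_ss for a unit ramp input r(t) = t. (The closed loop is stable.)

G(s) has one pole at the origin.
This is a Type 1 system. Kv = lim_{s→0} s·G(s) = 16/88 = 2/11.
e_ss = 1/Kv = 1/(2/11) = 11/2 ≈ 5.500.

e_ss = 5.500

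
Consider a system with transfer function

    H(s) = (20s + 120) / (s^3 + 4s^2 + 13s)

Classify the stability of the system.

marginally stable

The denominator s^3 + 4s^2 + 13s factors as s(s^2 + 4s + 13), giving poles at s = 0, -2 + 3j, -2 - 3j.
Since the simple pole(s) at s = 0 lie on the jω-axis with none in the right half-plane, the system is marginally stable.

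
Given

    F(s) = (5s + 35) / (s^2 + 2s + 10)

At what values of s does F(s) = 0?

s = -7

Set the numerator to zero: 5s + 35 = 0, i.e. 5·(s + 7) = 0.
So s = -7.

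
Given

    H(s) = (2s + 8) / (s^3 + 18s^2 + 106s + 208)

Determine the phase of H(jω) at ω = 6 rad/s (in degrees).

At s = j6: numerator = 8 + j12, denominator = -440 + j420.
∠H = ∠num − ∠den = 56.310° − (136.33°) = -80.02°.

∠H(j6) ≈ -80.02°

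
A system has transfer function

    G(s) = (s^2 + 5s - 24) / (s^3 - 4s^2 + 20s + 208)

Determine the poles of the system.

s = -4, 4 ± 6j

The poles are the roots of the denominator s^3 - 4s^2 + 20s + 208 = 0.
Trying s = -4: the polynomial evaluates to 0, so (s + 4) is a factor.
Dividing out leaves s^2 - 8s + 52 = 0.
The quadratic formula then gives s = 4 ± 6j.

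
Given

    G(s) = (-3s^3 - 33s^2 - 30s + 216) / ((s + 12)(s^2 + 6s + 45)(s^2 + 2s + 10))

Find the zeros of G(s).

s = 2, -4, -9

Set the numerator to zero: -3s^3 - 33s^2 - 30s + 216 = 0, i.e. -3·(s^3 + 11s^2 + 10s - 72) = 0.
Factoring: (s - 2)(s + 4)(s + 9) = 0.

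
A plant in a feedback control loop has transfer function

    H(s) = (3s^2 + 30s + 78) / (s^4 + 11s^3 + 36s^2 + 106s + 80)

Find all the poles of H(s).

The poles are the roots of the denominator s^4 + 11s^3 + 36s^2 + 106s + 80 = 0.
Trying s = -1: the polynomial evaluates to 0, so (s + 1) is a factor.
Dividing out leaves s^3 + 10s^2 + 26s + 80 = 0.
This factors further as (s^2 + 2s + 10)(s + 8) = 0.

s = -1, -1 + 3j, -1 - 3j, -8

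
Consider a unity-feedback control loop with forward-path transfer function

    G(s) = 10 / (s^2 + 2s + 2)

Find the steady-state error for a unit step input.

e_ss = 0.1667

G(s) has no poles at the origin.
This is a Type 0 system. Kp = lim_{s→0} G(s) = 10/2 = 5.
e_ss = 1/(1 + Kp) = 1/(1 + 5) = 1/6 ≈ 0.1667.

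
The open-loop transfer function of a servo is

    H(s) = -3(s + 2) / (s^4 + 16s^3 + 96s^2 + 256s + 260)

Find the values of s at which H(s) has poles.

s = -5 ± j, -3 ± j

The poles are the roots of the denominator s^4 + 16s^3 + 96s^2 + 256s + 260 = 0.
No real roots exist; factor into two real quadratics: (s^2 + 10s + 26)(s^2 + 6s + 10) = 0.
Each quadratic gives a conjugate pair via the quadratic formula.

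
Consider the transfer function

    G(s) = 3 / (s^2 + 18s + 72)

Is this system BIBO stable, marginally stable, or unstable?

stable

The denominator s^2 + 18s + 72 factors as (s + 6)(s + 12), giving poles at s = -6, -12.
Since all poles lie strictly in the left half-plane, the system is stable.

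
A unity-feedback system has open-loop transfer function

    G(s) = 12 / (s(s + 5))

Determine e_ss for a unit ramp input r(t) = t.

e_ss = 0.4167

G(s) has one pole at the origin.
This is a Type 1 system. Kv = lim_{s→0} s·G(s) = 12/5.
e_ss = 1/Kv = 1/(12/5) = 5/12 ≈ 0.4167.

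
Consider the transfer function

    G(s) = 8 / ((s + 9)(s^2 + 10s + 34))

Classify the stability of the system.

The poles can be read from the denominator factors: s = -9, -5 ± 3j.
Since all poles lie strictly in the left half-plane, the system is stable.

stable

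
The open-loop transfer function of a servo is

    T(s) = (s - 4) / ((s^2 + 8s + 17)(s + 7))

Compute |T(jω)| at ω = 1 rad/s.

Substitute s = j1: numerator = -4 + j1, denominator = 104 + j72.
|T(j1)| = |-4 + j1| / |104 + j72| = 4.1231 / 126.49 ≈ 0.03260.

|T(j1)| ≈ 0.03260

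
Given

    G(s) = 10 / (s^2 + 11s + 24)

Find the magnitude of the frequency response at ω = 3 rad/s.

|G(j3)| ≈ 0.2759

Substitute s = j3: numerator = 10, denominator = 15 + j33.
|G(j3)| = |10| / |15 + j33| = 10 / 36.249 ≈ 0.2759.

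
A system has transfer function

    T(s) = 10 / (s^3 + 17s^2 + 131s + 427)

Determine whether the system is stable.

The denominator s^3 + 17s^2 + 131s + 427 factors as (s + 7)(s^2 + 10s + 61), giving poles at s = -7, -5 ± 6j.
Since all poles lie strictly in the left half-plane, the system is stable.

stable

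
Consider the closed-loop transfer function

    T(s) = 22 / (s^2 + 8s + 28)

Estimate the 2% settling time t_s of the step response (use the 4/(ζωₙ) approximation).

t_s ≈ 1 s

Comparing s^2 + 8s + 28 to s^2 + 2ζωₙs + ωₙ²: ωₙ = √28 ≈ 5.292 rad/s and ζ = 8/(2·√28) ≈ 0.7559.
ζωₙ = 8/2 = 4, so t_s ≈ 4/(ζωₙ) = 4/4 = 1 s.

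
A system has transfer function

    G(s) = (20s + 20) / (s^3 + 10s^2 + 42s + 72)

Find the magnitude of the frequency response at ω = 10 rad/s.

Substitute s = j10: numerator = 20 + j200, denominator = -928 - j580.
|G(j10)| = |20 + j200| / |-928 - j580| = 201.00 / 1094.3 ≈ 0.1837.

|G(j10)| ≈ 0.1837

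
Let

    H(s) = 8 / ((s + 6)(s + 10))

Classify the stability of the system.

The poles can be read from the denominator factors: s = -6, -10.
Since all poles lie strictly in the left half-plane, the system is stable.

stable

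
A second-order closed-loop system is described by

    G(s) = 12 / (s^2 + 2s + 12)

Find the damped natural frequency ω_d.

ω_d ≈ 3.317 rad/s

Comparing s^2 + 2s + 12 to s^2 + 2ζωₙs + ωₙ²: ωₙ = √12 ≈ 3.464 rad/s and ζ = 2/(2·√12) ≈ 0.2887.
ζωₙ = 2/2 = 1, so ω_d = ωₙ√(1−ζ²) = √(ωₙ² − (ζωₙ)²) = √(12 − 1²) = √11 ≈ 3.317 rad/s.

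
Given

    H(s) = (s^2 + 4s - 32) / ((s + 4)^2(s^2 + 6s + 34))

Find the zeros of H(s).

s = 4, -8

Set the numerator to zero: s^2 + 4s - 32 = 0.
Factoring: (s - 4)(s + 8) = 0.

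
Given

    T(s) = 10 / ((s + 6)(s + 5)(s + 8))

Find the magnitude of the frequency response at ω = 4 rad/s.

|T(j4)| ≈ 0.02421

Substitute s = j4: numerator = 10, denominator = -64 + j408.
|T(j4)| = |10| / |-64 + j408| = 10 / 412.99 ≈ 0.02421.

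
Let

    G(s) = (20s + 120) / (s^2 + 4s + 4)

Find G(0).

Set s = 0: G(0) = (120) / (4) = 30.

G(0) = 30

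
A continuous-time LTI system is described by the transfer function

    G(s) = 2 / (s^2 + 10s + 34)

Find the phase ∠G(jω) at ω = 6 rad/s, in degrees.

∠G(j6) ≈ -91.91°

At s = j6: numerator = 2, denominator = -2 + j60.
∠G = ∠num − ∠den = 0° − (91.909°) = -91.91°.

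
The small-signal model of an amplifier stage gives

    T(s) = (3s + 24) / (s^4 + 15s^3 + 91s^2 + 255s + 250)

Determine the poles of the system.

The poles are the roots of the denominator s^4 + 15s^3 + 91s^2 + 255s + 250 = 0.
Trying s = -2: the polynomial evaluates to 0, so (s + 2) is a factor.
Dividing out leaves s^3 + 13s^2 + 65s + 125 = 0.
This factors further as (s^2 + 8s + 25)(s + 5) = 0.

s = -4 ± 3j, -2, -5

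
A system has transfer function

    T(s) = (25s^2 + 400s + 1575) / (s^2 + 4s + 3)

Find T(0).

T(0) = 525

Set s = 0: T(0) = (1575) / (3) = 525.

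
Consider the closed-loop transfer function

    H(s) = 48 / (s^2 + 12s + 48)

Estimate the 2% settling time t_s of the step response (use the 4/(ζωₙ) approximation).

t_s ≈ 0.6667 s

Comparing s^2 + 12s + 48 to s^2 + 2ζωₙs + ωₙ²: ωₙ = √48 ≈ 6.928 rad/s and ζ = 12/(2·√48) ≈ 0.8660.
ζωₙ = 12/2 = 6, so t_s ≈ 4/(ζωₙ) = 4/6 ≈ 0.6667 s.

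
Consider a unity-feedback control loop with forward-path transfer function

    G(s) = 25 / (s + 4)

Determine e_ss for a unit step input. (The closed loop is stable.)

e_ss = 0.1379

G(s) has no poles at the origin.
This is a Type 0 system. Kp = lim_{s→0} G(s) = 25/4.
e_ss = 1/(1 + Kp) = 1/(1 + 25/4) = 4/29 ≈ 0.1379.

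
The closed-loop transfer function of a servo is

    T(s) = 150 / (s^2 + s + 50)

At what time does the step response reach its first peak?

Comparing s^2 + s + 50 to s^2 + 2ζωₙs + ωₙ²: ωₙ = √50 ≈ 7.071 rad/s and ζ = 1/(2·√50) ≈ 0.07071.
ζωₙ = 1/2 = 0.5, so ω_d = ωₙ√(1−ζ²) = √(ωₙ² − (ζωₙ)²) = √(50 − 0.5²) = √49.75 ≈ 7.053 rad/s.
t_p = π/ω_d = π/7.053 ≈ 0.4454 s.

t_p ≈ 0.4454 s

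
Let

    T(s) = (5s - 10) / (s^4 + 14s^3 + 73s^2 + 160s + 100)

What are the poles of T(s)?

The poles are the roots of the denominator s^4 + 14s^3 + 73s^2 + 160s + 100 = 0.
Trying s = -1: the polynomial evaluates to 0, so (s + 1) is a factor.
Dividing out leaves s^3 + 13s^2 + 60s + 100 = 0.
This factors further as (s^2 + 8s + 20)(s + 5) = 0.

s = -4 + 2j, -4 - 2j, -1, -5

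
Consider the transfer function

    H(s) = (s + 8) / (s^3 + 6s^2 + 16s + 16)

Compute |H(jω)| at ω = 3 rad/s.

Substitute s = j3: numerator = 8 + j3, denominator = -38 + j21.
|H(j3)| = |8 + j3| / |-38 + j21| = 8.5440 / 43.417 ≈ 0.1968.

|H(j3)| ≈ 0.1968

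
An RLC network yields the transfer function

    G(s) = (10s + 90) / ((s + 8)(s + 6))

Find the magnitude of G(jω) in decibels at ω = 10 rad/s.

Substitute s = j10: numerator = 90 + j100, denominator = -52 + j140.
|G(j10)| = |90 + j100| / |-52 + j140| = 134.54 / 149.35 ≈ 0.9008.
In decibels: 20·log₁₀(0.9008) ≈ -0.907 dB.

|G(j10)|_dB ≈ -0.907 dB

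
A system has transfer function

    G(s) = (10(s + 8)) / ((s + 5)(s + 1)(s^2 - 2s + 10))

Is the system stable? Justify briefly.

unstable

The poles can be read from the denominator factors: s = -5, -1, 1 + 3j, 1 - 3j.
Since the pole(s) at s = 1 ± 3j lie in the right half-plane, the system is unstable.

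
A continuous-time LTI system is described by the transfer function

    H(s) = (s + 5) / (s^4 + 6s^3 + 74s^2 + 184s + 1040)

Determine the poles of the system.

The poles are the roots of the denominator s^4 + 6s^3 + 74s^2 + 184s + 1040 = 0.
No real roots exist; factor into two real quadratics: (s^2 + 2s + 26)(s^2 + 4s + 40) = 0.
Each quadratic gives a conjugate pair via the quadratic formula.

s = -1 ± 5j, -2 ± 6j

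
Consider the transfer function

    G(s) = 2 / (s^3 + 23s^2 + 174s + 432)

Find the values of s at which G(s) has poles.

The poles are the roots of the denominator s^3 + 23s^2 + 174s + 432 = 0.
Trying s = -6: the polynomial evaluates to 0, so (s + 6) is a factor.
Dividing out leaves s^2 + 17s + 72 = 0.
Factoring the quadratic: (s + 8)(s + 9) = 0.

s = -6, -8, -9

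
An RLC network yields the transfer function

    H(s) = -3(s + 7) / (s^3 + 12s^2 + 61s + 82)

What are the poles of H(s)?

s = -5 ± 4j, -2

The poles are the roots of the denominator s^3 + 12s^2 + 61s + 82 = 0.
Trying s = -2: the polynomial evaluates to 0, so (s + 2) is a factor.
Dividing out leaves s^2 + 10s + 41 = 0.
The quadratic formula then gives s = -5 ± 4j.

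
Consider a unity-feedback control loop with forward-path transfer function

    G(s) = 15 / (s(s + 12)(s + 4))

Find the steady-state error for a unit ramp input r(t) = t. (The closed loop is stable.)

G(s) has one pole at the origin.
This is a Type 1 system. Kv = lim_{s→0} s·G(s) = 15/48 = 5/16.
e_ss = 1/Kv = 1/(5/16) = 16/5 ≈ 3.200.

e_ss = 3.200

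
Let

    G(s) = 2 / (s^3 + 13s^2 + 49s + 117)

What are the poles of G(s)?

The poles are the roots of the denominator s^3 + 13s^2 + 49s + 117 = 0.
Trying s = -9: the polynomial evaluates to 0, so (s + 9) is a factor.
Dividing out leaves s^2 + 4s + 13 = 0.
The quadratic formula then gives s = -2 ± 3j.

s = -2 + 3j, -2 - 3j, -9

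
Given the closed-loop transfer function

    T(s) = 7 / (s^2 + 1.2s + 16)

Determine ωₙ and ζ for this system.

ωₙ = 4 rad/s, ζ = 0.15

Compare the denominator to the standard form s^2 + 2ζωₙs + ωₙ².
ωₙ² = 16, so ωₙ = 4 rad/s.
2ζωₙ = 1.2, so ζ = 1.2/(2·4) = 0.15.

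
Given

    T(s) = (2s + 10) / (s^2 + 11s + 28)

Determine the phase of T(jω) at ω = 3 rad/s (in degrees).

∠T(j3) ≈ -29.10°

At s = j3: numerator = 10 + j6, denominator = 19 + j33.
∠T = ∠num − ∠den = 30.964° − (60.068°) = -29.10°.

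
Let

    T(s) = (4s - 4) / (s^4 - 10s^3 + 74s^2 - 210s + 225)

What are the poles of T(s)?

The poles are the roots of the denominator s^4 - 10s^3 + 74s^2 - 210s + 225 = 0.
No real roots exist; factor into two real quadratics: (s^2 - 4s + 5)(s^2 - 6s + 45) = 0.
Each quadratic gives a conjugate pair via the quadratic formula.

s = 2 + j, 2 - j, 3 + 6j, 3 - 6j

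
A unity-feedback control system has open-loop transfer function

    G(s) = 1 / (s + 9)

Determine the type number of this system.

Type 0

The denominator has no factor of s at the origin — no free integrator — so this is a Type 0 system.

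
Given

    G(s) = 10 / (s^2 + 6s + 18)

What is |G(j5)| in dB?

|G(j5)|_dB ≈ -9.77 dB

Substitute s = j5: numerator = 10, denominator = -7 + j30.
|G(j5)| = |10| / |-7 + j30| = 10 / 30.806 ≈ 0.3246.
In decibels: 20·log₁₀(0.3246) ≈ -9.77 dB.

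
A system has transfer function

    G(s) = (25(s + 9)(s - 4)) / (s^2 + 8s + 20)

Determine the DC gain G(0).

G(0) = -45

Set s = 0: G(0) = (-900) / (20) = -45.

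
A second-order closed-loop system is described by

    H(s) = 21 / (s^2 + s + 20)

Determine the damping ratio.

Compare the denominator to the standard form s^2 + 2ζωₙs + ωₙ².
ωₙ² = 20, so ωₙ = √20 ≈ 4.472 rad/s.
2ζωₙ = 1, so ζ = 1/(2·√20) ≈ 0.1118.

ζ ≈ 0.1118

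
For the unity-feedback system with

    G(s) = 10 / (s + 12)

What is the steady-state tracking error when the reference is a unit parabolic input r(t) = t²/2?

e_ss = ∞

G(s) has no poles at the origin.
This is a Type 0 system; Ka = lim_{s→0} s^2·G(s) = 0, so the steady-state error for a parabola input is infinite.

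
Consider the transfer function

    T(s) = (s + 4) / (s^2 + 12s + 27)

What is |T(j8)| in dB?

|T(j8)|_dB ≈ -21.2 dB

Substitute s = j8: numerator = 4 + j8, denominator = -37 + j96.
|T(j8)| = |4 + j8| / |-37 + j96| = 8.9443 / 102.88 ≈ 0.08694.
In decibels: 20·log₁₀(0.08694) ≈ -21.2 dB.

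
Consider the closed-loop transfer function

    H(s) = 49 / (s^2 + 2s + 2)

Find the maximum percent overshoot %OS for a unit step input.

Comparing s^2 + 2s + 2 to s^2 + 2ζωₙs + ωₙ²: ωₙ = √2 ≈ 1.414 rad/s and ζ = 2/(2·√2) ≈ 0.7071.
%OS = 100·exp(−πζ/√(1−ζ²)) = 100·exp(−π·0.7071/√(1−0.7071²)) ≈ 4.32%.

%OS ≈ 4.32%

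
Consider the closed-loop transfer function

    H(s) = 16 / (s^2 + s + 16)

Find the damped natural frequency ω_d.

ω_d ≈ 3.969 rad/s

Comparing s^2 + s + 16 to s^2 + 2ζωₙs + ωₙ²: ωₙ = 4 rad/s and ζ = 1/(2·4) = 0.125.
ζωₙ = 1/2 = 0.5, so ω_d = ωₙ√(1−ζ²) = √(ωₙ² − (ζωₙ)²) = √(16 − 0.5²) = √15.75 ≈ 3.969 rad/s.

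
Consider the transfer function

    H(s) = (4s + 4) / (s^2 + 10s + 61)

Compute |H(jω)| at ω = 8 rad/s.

Substitute s = j8: numerator = 4 + j32, denominator = -3 + j80.
|H(j8)| = |4 + j32| / |-3 + j80| = 32.249 / 80.056 ≈ 0.4028.

|H(j8)| ≈ 0.4028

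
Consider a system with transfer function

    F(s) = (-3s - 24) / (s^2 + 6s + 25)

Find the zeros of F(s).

s = -8

Set the numerator to zero: -3s - 24 = 0, i.e. -3·(s + 8) = 0.
So s = -8.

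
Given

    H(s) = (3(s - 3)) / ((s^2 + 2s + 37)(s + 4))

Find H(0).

At s = 0 each factor (s + a) contributes a and each (s^2 + bs + c) contributes c.
H(0) = 3·(-3) / ((37) · (4)) = -9/148 = -9/148.

H(0) = -9/148 ≈ -0.06081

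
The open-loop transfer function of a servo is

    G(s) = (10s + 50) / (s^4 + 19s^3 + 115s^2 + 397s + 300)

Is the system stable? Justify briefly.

The denominator s^4 + 19s^3 + 115s^2 + 397s + 300 factors as (s + 12)(s + 1)(s^2 + 6s + 25), giving poles at s = -12, -1, -3 + 4j, -3 - 4j.
Since all poles lie strictly in the left half-plane, the system is stable.

stable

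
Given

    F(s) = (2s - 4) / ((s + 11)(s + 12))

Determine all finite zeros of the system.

s = 2

Set the numerator to zero: 2s - 4 = 0, i.e. 2·(s - 2) = 0.
So s = 2.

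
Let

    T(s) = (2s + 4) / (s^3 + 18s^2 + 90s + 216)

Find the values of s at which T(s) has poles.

The poles are the roots of the denominator s^3 + 18s^2 + 90s + 216 = 0.
Trying s = -12: the polynomial evaluates to 0, so (s + 12) is a factor.
Dividing out leaves s^2 + 6s + 18 = 0.
The quadratic formula then gives s = -3 ± 3j.

s = -3 + 3j, -3 - 3j, -12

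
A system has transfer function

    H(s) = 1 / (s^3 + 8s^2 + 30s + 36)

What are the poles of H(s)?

The poles are the roots of the denominator s^3 + 8s^2 + 30s + 36 = 0.
Trying s = -2: the polynomial evaluates to 0, so (s + 2) is a factor.
Dividing out leaves s^2 + 6s + 18 = 0.
The quadratic formula then gives s = -3 ± 3j.

s = -3 + 3j, -3 - 3j, -2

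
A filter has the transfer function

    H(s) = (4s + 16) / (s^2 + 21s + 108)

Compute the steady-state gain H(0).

H(0) = 4/27 ≈ 0.1481

Set s = 0: H(0) = (16) / (108) = 4/27.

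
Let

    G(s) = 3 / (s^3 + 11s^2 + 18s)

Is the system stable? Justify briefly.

marginally stable

The denominator s^3 + 11s^2 + 18s factors as s(s + 9)(s + 2), giving poles at s = 0, -9, -2.
Since the simple pole(s) at s = 0 lie on the jω-axis with none in the right half-plane, the system is marginally stable.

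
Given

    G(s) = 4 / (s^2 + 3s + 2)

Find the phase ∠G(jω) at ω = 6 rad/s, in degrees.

∠G(j6) ≈ -152.1°

At s = j6: numerator = 4, denominator = -34 + j18.
∠G = ∠num − ∠den = 0° − (152.10°) = -152.1°.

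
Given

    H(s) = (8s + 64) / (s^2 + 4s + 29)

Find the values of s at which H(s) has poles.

The poles are the roots of the denominator s^2 + 4s + 29 = 0.
Using the quadratic formula: s = (-4 ± √(-100))/2 = -2 ± 5j.

s = -2 + 5j, -2 - 5j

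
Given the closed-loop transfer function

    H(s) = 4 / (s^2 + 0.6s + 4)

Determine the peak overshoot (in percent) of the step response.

Comparing s^2 + 0.6s + 4 to s^2 + 2ζωₙs + ωₙ²: ωₙ = 2 rad/s and ζ = 0.6/(2·2) = 0.15.
%OS = 100·exp(−πζ/√(1−ζ²)) = 100·exp(−π·0.15/√(1−0.15²)) ≈ 62.1%.

%OS ≈ 62.1%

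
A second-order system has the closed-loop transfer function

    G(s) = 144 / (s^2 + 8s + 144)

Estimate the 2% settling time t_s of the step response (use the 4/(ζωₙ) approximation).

Comparing s^2 + 8s + 144 to s^2 + 2ζωₙs + ωₙ²: ωₙ = 12 rad/s and ζ = 8/(2·12) ≈ 0.3333.
ζωₙ = 8/2 = 4, so t_s ≈ 4/(ζωₙ) = 4/4 = 1 s.

t_s ≈ 1 s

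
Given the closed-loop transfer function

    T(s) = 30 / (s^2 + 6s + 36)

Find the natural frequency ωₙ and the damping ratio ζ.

ωₙ = 6 rad/s, ζ = 0.5

Compare the denominator to the standard form s^2 + 2ζωₙs + ωₙ².
ωₙ² = 36, so ωₙ = 6 rad/s.
2ζωₙ = 6, so ζ = 6/(2·6) = 0.5.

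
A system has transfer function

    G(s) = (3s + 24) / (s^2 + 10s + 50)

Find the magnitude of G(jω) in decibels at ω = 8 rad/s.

Substitute s = j8: numerator = 24 + j24, denominator = -14 + j80.
|G(j8)| = |24 + j24| / |-14 + j80| = 33.941 / 81.216 ≈ 0.4179.
In decibels: 20·log₁₀(0.4179) ≈ -7.58 dB.

|G(j8)|_dB ≈ -7.58 dB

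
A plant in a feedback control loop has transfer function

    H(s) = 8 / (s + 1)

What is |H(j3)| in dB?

|H(j3)|_dB ≈ 8.06 dB

Substitute s = j3: numerator = 8, denominator = 1 + j3.
|H(j3)| = |8| / |1 + j3| = 8 / 3.1623 ≈ 2.530.
In decibels: 20·log₁₀(2.530) ≈ 8.06 dB.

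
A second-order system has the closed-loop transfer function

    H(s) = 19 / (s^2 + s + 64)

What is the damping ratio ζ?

Compare the denominator to the standard form s^2 + 2ζωₙs + ωₙ².
ωₙ² = 64, so ωₙ = 8 rad/s.
2ζωₙ = 1, so ζ = 1/(2·8) = 0.0625.

ζ = 0.0625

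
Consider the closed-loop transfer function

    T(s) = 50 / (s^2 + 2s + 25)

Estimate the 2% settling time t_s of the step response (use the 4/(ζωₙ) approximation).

Comparing s^2 + 2s + 25 to s^2 + 2ζωₙs + ωₙ²: ωₙ = 5 rad/s and ζ = 2/(2·5) = 0.2.
ζωₙ = 2/2 = 1, so t_s ≈ 4/(ζωₙ) = 4/1 = 4 s.

t_s ≈ 4 s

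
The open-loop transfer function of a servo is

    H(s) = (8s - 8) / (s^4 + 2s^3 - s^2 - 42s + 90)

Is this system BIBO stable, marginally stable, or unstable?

The denominator s^4 + 2s^3 - s^2 - 42s + 90 factors as (s^2 + 6s + 18)(s^2 - 4s + 5), giving poles at s = -3 ± 3j, 2 ± j.
Since the pole(s) at s = 2 + j, 2 - j lie in the right half-plane, the system is unstable.

unstable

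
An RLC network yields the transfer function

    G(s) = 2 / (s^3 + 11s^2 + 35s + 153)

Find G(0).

G(0) = 2/153 ≈ 0.01307

Set s = 0: G(0) = (2) / (153) = 2/153.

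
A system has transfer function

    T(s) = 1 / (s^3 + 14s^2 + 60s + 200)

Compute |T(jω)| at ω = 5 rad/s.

Substitute s = j5: numerator = 1, denominator = -150 + j175.
|T(j5)| = |1| / |-150 + j175| = 1 / 230.49 ≈ 0.004339.

|T(j5)| ≈ 0.004339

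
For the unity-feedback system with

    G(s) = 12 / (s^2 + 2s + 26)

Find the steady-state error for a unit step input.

G(s) has no poles at the origin.
This is a Type 0 system. Kp = lim_{s→0} G(s) = 12/26 = 6/13.
e_ss = 1/(1 + Kp) = 1/(1 + 6/13) = 13/19 ≈ 0.6842.

e_ss = 0.6842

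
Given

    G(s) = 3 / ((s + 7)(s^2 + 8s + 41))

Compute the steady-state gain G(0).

Set s = 0: G(0) = (3) / (287) = 3/287.

G(0) = 3/287 ≈ 0.01045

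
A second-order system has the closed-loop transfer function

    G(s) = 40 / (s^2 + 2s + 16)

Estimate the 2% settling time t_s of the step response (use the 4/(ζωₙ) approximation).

t_s ≈ 4 s

Comparing s^2 + 2s + 16 to s^2 + 2ζωₙs + ωₙ²: ωₙ = 4 rad/s and ζ = 2/(2·4) = 0.25.
ζωₙ = 2/2 = 1, so t_s ≈ 4/(ζωₙ) = 4/1 = 4 s.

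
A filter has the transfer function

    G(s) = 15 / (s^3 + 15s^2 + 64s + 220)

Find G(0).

Set s = 0: G(0) = (15) / (220) = 3/44.

G(0) = 3/44 ≈ 0.06818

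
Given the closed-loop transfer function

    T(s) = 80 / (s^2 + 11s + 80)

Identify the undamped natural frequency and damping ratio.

Compare the denominator to the standard form s^2 + 2ζωₙs + ωₙ².
ωₙ² = 80, so ωₙ = √80 ≈ 8.944 rad/s.
2ζωₙ = 11, so ζ = 11/(2·√80) ≈ 0.6149.
With ζ = 0.6149 the response is underdamped.

ωₙ ≈ 8.944 rad/s, ζ ≈ 0.6149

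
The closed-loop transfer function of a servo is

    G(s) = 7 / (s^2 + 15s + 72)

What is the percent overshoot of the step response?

Comparing s^2 + 15s + 72 to s^2 + 2ζωₙs + ωₙ²: ωₙ = √72 ≈ 8.485 rad/s and ζ = 15/(2·√72) ≈ 0.8839.
%OS = 100·exp(−πζ/√(1−ζ²)) = 100·exp(−π·0.8839/√(1−0.8839²)) ≈ 0.264%.

%OS ≈ 0.264%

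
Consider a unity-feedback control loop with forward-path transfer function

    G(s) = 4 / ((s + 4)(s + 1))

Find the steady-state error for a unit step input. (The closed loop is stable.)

e_ss = 0.5000

G(s) has no poles at the origin.
This is a Type 0 system. Kp = lim_{s→0} G(s) = 4/4 = 1.
e_ss = 1/(1 + Kp) = 1/(1 + 1) = 1/2 ≈ 0.5000.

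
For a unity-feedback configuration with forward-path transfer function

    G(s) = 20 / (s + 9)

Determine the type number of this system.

The denominator has no factor of s at the origin — no free integrator — so this is a Type 0 system.

Type 0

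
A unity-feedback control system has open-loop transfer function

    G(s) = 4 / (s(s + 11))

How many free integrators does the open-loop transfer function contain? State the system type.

Type 1

The denominator has 1 factor of s at the origin (free integrator), so this is a Type 1 system.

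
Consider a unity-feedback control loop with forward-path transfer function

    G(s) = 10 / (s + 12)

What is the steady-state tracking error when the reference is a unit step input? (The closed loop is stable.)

e_ss = 0.5455

G(s) has no poles at the origin.
This is a Type 0 system. Kp = lim_{s→0} G(s) = 10/12 = 5/6.
e_ss = 1/(1 + Kp) = 1/(1 + 5/6) = 6/11 ≈ 0.5455.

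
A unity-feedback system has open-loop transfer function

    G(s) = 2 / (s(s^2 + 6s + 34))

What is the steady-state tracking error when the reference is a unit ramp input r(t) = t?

G(s) has one pole at the origin.
This is a Type 1 system. Kv = lim_{s→0} s·G(s) = 2/34 = 1/17.
e_ss = 1/Kv = 1/(1/17) = 17.

e_ss = 17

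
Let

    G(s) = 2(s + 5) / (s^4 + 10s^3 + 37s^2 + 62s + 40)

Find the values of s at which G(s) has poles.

The poles are the roots of the denominator s^4 + 10s^3 + 37s^2 + 62s + 40 = 0.
Trying s = -2: the polynomial evaluates to 0, so (s + 2) is a factor.
Dividing out leaves s^3 + 8s^2 + 21s + 20 = 0.
This factors further as (s^2 + 4s + 5)(s + 4) = 0.

s = -2 ± j, -2, -4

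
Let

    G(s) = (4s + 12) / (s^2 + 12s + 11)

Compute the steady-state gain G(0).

Set s = 0: G(0) = (12) / (11) = 12/11.

G(0) = 12/11 ≈ 1.091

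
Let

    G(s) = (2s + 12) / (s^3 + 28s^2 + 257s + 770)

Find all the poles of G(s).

The poles are the roots of the denominator s^3 + 28s^2 + 257s + 770 = 0.
Trying s = -7: the polynomial evaluates to 0, so (s + 7) is a factor.
Dividing out leaves s^2 + 21s + 110 = 0.
Factoring the quadratic: (s + 10)(s + 11) = 0.

s = -7, -10, -11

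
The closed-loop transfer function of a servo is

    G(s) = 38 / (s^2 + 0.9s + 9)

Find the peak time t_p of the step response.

Comparing s^2 + 0.9s + 9 to s^2 + 2ζωₙs + ωₙ²: ωₙ = 3 rad/s and ζ = 0.9/(2·3) = 0.15.
ζωₙ = 0.9/2 = 0.45, so ω_d = ωₙ√(1−ζ²) = √(ωₙ² − (ζωₙ)²) = √(9 − 0.45²) = √8.7975 ≈ 2.966 rad/s.
t_p = π/ω_d = π/2.966 ≈ 1.059 s.

t_p ≈ 1.059 s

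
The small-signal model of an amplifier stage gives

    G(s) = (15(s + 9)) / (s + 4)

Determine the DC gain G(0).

G(0) = 135/4 ≈ 33.75

Set s = 0: G(0) = (135) / (4) = 135/4.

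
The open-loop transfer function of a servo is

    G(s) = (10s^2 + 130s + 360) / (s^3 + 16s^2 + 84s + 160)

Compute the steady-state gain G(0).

Set s = 0: G(0) = (360) / (160) = 9/4.

G(0) = 9/4 ≈ 2.250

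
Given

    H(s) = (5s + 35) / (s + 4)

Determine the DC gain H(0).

Set s = 0: H(0) = (35) / (4) = 35/4.

H(0) = 35/4 ≈ 8.750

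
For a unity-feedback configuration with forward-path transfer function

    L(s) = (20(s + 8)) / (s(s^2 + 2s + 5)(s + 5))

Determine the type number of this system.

Type 1

The denominator has 1 factor of s at the origin (free integrator), so this is a Type 1 system.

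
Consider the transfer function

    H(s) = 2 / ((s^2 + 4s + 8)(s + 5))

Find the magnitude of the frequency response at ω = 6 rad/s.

Substitute s = j6: numerator = 2, denominator = -284 - j48.
|H(j6)| = |2| / |-284 - j48| = 2 / 288.03 ≈ 0.006944.

|H(j6)| ≈ 0.006944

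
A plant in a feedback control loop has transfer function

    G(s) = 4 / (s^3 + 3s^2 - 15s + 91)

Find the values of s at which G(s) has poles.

s = 2 ± 3j, -7

The poles are the roots of the denominator s^3 + 3s^2 - 15s + 91 = 0.
Trying s = -7: the polynomial evaluates to 0, so (s + 7) is a factor.
Dividing out leaves s^2 - 4s + 13 = 0.
The quadratic formula then gives s = 2 ± 3j.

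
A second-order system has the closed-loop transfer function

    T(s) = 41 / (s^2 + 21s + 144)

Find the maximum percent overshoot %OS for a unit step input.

%OS ≈ 0.342%

Comparing s^2 + 21s + 144 to s^2 + 2ζωₙs + ωₙ²: ωₙ = 12 rad/s and ζ = 21/(2·12) = 0.875.
%OS = 100·exp(−πζ/√(1−ζ²)) = 100·exp(−π·0.875/√(1−0.875²)) ≈ 0.342%.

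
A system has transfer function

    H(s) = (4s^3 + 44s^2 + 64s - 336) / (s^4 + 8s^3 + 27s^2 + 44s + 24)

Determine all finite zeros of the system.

Set the numerator to zero: 4s^3 + 44s^2 + 64s - 336 = 0, i.e. 4·(s^3 + 11s^2 + 16s - 84) = 0.
Factoring: (s + 6)(s - 2)(s + 7) = 0.

s = -6, 2, -7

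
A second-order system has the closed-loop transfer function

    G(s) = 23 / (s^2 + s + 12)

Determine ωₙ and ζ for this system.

ωₙ ≈ 3.464 rad/s, ζ ≈ 0.1443

Compare the denominator to the standard form s^2 + 2ζωₙs + ωₙ².
ωₙ² = 12, so ωₙ = √12 ≈ 3.464 rad/s.
2ζωₙ = 1, so ζ = 1/(2·√12) ≈ 0.1443.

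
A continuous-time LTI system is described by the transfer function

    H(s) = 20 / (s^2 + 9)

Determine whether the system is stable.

The denominator s^2 + 9 factors as (s^2 + 9), giving poles at s = ±3j.
Since the simple pole(s) at s = ±3j lie on the jω-axis with none in the right half-plane, the system is marginally stable.

marginally stable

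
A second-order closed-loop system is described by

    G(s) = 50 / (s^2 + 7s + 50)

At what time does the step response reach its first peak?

t_p ≈ 0.5113 s

Comparing s^2 + 7s + 50 to s^2 + 2ζωₙs + ωₙ²: ωₙ = √50 ≈ 7.071 rad/s and ζ = 7/(2·√50) ≈ 0.4950.
ζωₙ = 7/2 = 3.5, so ω_d = ωₙ√(1−ζ²) = √(ωₙ² − (ζωₙ)²) = √(50 − 3.5²) = √37.75 ≈ 6.144 rad/s.
t_p = π/ω_d = π/6.144 ≈ 0.5113 s.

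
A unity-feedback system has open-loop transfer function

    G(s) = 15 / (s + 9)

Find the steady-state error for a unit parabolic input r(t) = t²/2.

G(s) has no poles at the origin.
This is a Type 0 system; Ka = lim_{s→0} s^2·G(s) = 0, so the steady-state error for a parabola input is infinite.

e_ss = ∞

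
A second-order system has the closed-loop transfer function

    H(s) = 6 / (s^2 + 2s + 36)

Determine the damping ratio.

ζ ≈ 0.1667

Compare the denominator to the standard form s^2 + 2ζωₙs + ωₙ².
ωₙ² = 36, so ωₙ = 6 rad/s.
2ζωₙ = 2, so ζ = 2/(2·6) ≈ 0.1667.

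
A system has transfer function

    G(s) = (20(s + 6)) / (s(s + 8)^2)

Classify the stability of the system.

The poles can be read from the denominator factors: s = 0, -8, -8.
Since the simple pole(s) at s = 0 lie on the jω-axis with none in the right half-plane, the system is marginally stable.

marginally stable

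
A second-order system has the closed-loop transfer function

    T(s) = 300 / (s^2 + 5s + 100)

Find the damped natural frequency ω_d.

ω_d ≈ 9.682 rad/s

Comparing s^2 + 5s + 100 to s^2 + 2ζωₙs + ωₙ²: ωₙ = 10 rad/s and ζ = 5/(2·10) = 0.25.
ζωₙ = 5/2 = 2.5, so ω_d = ωₙ√(1−ζ²) = √(ωₙ² − (ζωₙ)²) = √(100 − 2.5²) = √93.75 ≈ 9.682 rad/s.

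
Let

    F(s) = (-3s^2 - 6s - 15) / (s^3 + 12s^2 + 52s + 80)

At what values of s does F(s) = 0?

s = -1 + 2j, -1 - 2j

Set the numerator to zero: -3s^2 - 6s - 15 = 0, i.e. -3·(s^2 + 2s + 5) = 0.
Factoring: (s^2 + 2s + 5) = 0.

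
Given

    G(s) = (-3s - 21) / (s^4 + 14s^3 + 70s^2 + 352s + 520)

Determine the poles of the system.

s = -1 ± 5j, -2, -10

The poles are the roots of the denominator s^4 + 14s^3 + 70s^2 + 352s + 520 = 0.
Trying s = -2: the polynomial evaluates to 0, so (s + 2) is a factor.
Dividing out leaves s^3 + 12s^2 + 46s + 260 = 0.
This factors further as (s^2 + 2s + 26)(s + 10) = 0.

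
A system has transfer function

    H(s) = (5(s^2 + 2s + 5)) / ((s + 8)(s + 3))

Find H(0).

At s = 0 each factor (s + a) contributes a and each (s^2 + bs + c) contributes c.
H(0) = 5·(5) / ((8) · (3)) = 25/24 = 25/24.

H(0) = 25/24 ≈ 1.042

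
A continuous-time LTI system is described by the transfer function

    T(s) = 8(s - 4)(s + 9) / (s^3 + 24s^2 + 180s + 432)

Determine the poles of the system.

The poles are the roots of the denominator s^3 + 24s^2 + 180s + 432 = 0.
Trying s = -6: the polynomial evaluates to 0, so (s + 6) is a factor.
Dividing out leaves s^2 + 18s + 72 = 0.
Factoring the quadratic: (s + 12)(s + 6) = 0.

s = -6, -12, -6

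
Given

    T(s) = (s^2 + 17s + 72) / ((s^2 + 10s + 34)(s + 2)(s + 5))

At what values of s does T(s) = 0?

s = -9, -8

Set the numerator to zero: s^2 + 17s + 72 = 0.
Factoring: (s + 9)(s + 8) = 0.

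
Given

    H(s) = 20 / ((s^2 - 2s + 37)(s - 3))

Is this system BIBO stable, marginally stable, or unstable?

unstable

The poles can be read from the denominator factors: s = 1 + 6j, 1 - 6j, 3.
Since the pole(s) at s = 1 + 6j, 1 - 6j, 3 lie in the right half-plane, the system is unstable.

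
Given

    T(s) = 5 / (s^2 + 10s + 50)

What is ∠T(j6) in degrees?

At s = j6: numerator = 5, denominator = 14 + j60.
∠T = ∠num − ∠den = 0° − (76.866°) = -76.87°.

∠T(j6) ≈ -76.87°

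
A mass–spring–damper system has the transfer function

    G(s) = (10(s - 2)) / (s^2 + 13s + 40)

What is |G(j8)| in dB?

|G(j8)|_dB ≈ -2.24 dB

Substitute s = j8: numerator = -20 + j80, denominator = -24 + j104.
|G(j8)| = |-20 + j80| / |-24 + j104| = 82.462 / 106.73 ≈ 0.7726.
In decibels: 20·log₁₀(0.7726) ≈ -2.24 dB.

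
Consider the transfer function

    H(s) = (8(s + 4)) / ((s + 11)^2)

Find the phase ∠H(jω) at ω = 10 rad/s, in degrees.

At s = j10: numerator = 32 + j80, denominator = 21 + j220.
∠H = ∠num − ∠den = 68.199° − (84.547°) = -16.35°.

∠H(j10) ≈ -16.35°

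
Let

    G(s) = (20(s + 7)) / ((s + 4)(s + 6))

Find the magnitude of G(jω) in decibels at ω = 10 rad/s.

Substitute s = j10: numerator = 140 + j200, denominator = -76 + j100.
|G(j10)| = |140 + j200| / |-76 + j100| = 244.13 / 125.60 ≈ 1.944.
In decibels: 20·log₁₀(1.944) ≈ 5.77 dB.

|G(j10)|_dB ≈ 5.77 dB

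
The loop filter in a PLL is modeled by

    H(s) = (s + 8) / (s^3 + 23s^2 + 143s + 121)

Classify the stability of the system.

The denominator s^3 + 23s^2 + 143s + 121 factors as (s + 11)^2(s + 1), giving poles at s = -11, -11, -1.
Since all poles lie strictly in the left half-plane, the system is stable.

stable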